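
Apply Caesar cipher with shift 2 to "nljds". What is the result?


Caesar cipher: shift "nljds" by 2
  'n' (pos 13) + 2 = pos 15 = 'p'
  'l' (pos 11) + 2 = pos 13 = 'n'
  'j' (pos 9) + 2 = pos 11 = 'l'
  'd' (pos 3) + 2 = pos 5 = 'f'
  's' (pos 18) + 2 = pos 20 = 'u'
Result: pnlfu

pnlfu


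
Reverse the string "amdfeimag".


Input: amdfeimag
Reading characters right to left:
  Position 8: 'g'
  Position 7: 'a'
  Position 6: 'm'
  Position 5: 'i'
  Position 4: 'e'
  Position 3: 'f'
  Position 2: 'd'
  Position 1: 'm'
  Position 0: 'a'
Reversed: gamiefdma

gamiefdma


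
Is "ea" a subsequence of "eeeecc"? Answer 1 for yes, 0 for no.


Check if "ea" is a subsequence of "eeeecc"
Greedy scan:
  Position 0 ('e'): matches sub[0] = 'e'
  Position 1 ('e'): no match needed
  Position 2 ('e'): no match needed
  Position 3 ('e'): no match needed
  Position 4 ('c'): no match needed
  Position 5 ('c'): no match needed
Only matched 1/2 characters => not a subsequence

0


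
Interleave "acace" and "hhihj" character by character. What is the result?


Interleaving "acace" and "hhihj":
  Position 0: 'a' from first, 'h' from second => "ah"
  Position 1: 'c' from first, 'h' from second => "ch"
  Position 2: 'a' from first, 'i' from second => "ai"
  Position 3: 'c' from first, 'h' from second => "ch"
  Position 4: 'e' from first, 'j' from second => "ej"
Result: ahchaichej

ahchaichej


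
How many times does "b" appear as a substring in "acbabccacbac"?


Searching for "b" in "acbabccacbac"
Scanning each position:
  Position 0: "a" => no
  Position 1: "c" => no
  Position 2: "b" => MATCH
  Position 3: "a" => no
  Position 4: "b" => MATCH
  Position 5: "c" => no
  Position 6: "c" => no
  Position 7: "a" => no
  Position 8: "c" => no
  Position 9: "b" => MATCH
  Position 10: "a" => no
  Position 11: "c" => no
Total occurrences: 3

3


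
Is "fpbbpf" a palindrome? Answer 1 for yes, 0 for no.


Input: fpbbpf
Reversed: fpbbpf
  Compare pos 0 ('f') with pos 5 ('f'): match
  Compare pos 1 ('p') with pos 4 ('p'): match
  Compare pos 2 ('b') with pos 3 ('b'): match
Result: palindrome

1


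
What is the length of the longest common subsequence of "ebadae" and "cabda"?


LCS of "ebadae" and "cabda"
DP table:
           c    a    b    d    a
      0    0    0    0    0    0
  e   0    0    0    0    0    0
  b   0    0    0    1    1    1
  a   0    0    1    1    1    2
  d   0    0    1    1    2    2
  a   0    0    1    1    2    3
  e   0    0    1    1    2    3
LCS length = dp[6][5] = 3

3


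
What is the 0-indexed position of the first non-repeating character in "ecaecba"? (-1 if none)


Input: ecaecba
Character frequencies:
  'a': 2
  'b': 1
  'c': 2
  'e': 2
Scanning left to right for freq == 1:
  Position 0 ('e'): freq=2, skip
  Position 1 ('c'): freq=2, skip
  Position 2 ('a'): freq=2, skip
  Position 3 ('e'): freq=2, skip
  Position 4 ('c'): freq=2, skip
  Position 5 ('b'): unique! => answer = 5

5


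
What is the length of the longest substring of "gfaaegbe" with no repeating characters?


Input: "gfaaegbe"
Sliding window (track last position of each char):
  Position 0 ('g'): window [0,0] length 1 -- new best
  Position 1 ('f'): window [0,1] length 2 -- new best
  Position 2 ('a'): window [0,2] length 3 -- new best
  Position 3 ('a'): repeat (last at 2), move window start to 3
  Position 3 ('a'): window [3,3] length 1
  Position 4 ('e'): window [3,4] length 2
  Position 5 ('g'): window [3,5] length 3
  Position 6 ('b'): window [3,6] length 4 -- new best
  Position 7 ('e'): repeat (last at 4), move window start to 5
  Position 7 ('e'): window [5,7] length 3
Longest substring with no repeats: "aegb" with length 4

4


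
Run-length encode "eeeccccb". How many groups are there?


Input: eeeccccb
Scanning for consecutive runs:
  Group 1: 'e' x 3 (positions 0-2)
  Group 2: 'c' x 4 (positions 3-6)
  Group 3: 'b' x 1 (positions 7-7)
Total groups: 3

3


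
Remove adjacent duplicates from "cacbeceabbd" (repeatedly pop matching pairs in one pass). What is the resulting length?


Input: cacbeceabbd
Stack-based adjacent duplicate removal:
  Read 'c': push. Stack: c
  Read 'a': push. Stack: ca
  Read 'c': push. Stack: cac
  Read 'b': push. Stack: cacb
  Read 'e': push. Stack: cacbe
  Read 'c': push. Stack: cacbec
  Read 'e': push. Stack: cacbece
  Read 'a': push. Stack: cacbecea
  Read 'b': push. Stack: cacbeceab
  Read 'b': matches stack top 'b' => pop. Stack: cacbecea
  Read 'd': push. Stack: cacbecead
Final stack: "cacbecead" (length 9)

9


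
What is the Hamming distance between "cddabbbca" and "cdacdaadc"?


Comparing "cddabbbca" and "cdacdaadc" position by position:
  Position 0: 'c' vs 'c' => same
  Position 1: 'd' vs 'd' => same
  Position 2: 'd' vs 'a' => differ
  Position 3: 'a' vs 'c' => differ
  Position 4: 'b' vs 'd' => differ
  Position 5: 'b' vs 'a' => differ
  Position 6: 'b' vs 'a' => differ
  Position 7: 'c' vs 'd' => differ
  Position 8: 'a' vs 'c' => differ
Total differences (Hamming distance): 7

7


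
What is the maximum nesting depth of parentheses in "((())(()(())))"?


Input: "((())(()(())))"
Tracking depth:
  Position 0 '(': depth becomes 1
  Position 1 '(': depth becomes 2
  Position 2 '(': depth becomes 3
  Position 3 ')': depth becomes 2
  Position 4 ')': depth becomes 1
  Position 5 '(': depth becomes 2
  Position 6 '(': depth becomes 3
  Position 7 ')': depth becomes 2
  Position 8 '(': depth becomes 3
  Position 9 '(': depth becomes 4
  Position 10 ')': depth becomes 3
  Position 11 ')': depth becomes 2
  Position 12 ')': depth becomes 1
  Position 13 ')': depth becomes 0
Maximum depth reached: 4

4


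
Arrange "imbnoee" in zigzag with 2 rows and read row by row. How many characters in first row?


Zigzag "imbnoee" into 2 rows:
Placing characters:
  'i' => row 0
  'm' => row 1
  'b' => row 0
  'n' => row 1
  'o' => row 0
  'e' => row 1
  'e' => row 0
Rows:
  Row 0: "iboe"
  Row 1: "mne"
First row length: 4

4


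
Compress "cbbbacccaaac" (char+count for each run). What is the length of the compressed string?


Input: cbbbacccaaac
Runs:
  'c' x 1 => "c1"
  'b' x 3 => "b3"
  'a' x 1 => "a1"
  'c' x 3 => "c3"
  'a' x 3 => "a3"
  'c' x 1 => "c1"
Compressed: "c1b3a1c3a3c1"
Compressed length: 12

12


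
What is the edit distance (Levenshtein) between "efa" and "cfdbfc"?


Computing edit distance: "efa" -> "cfdbfc"
DP table:
           c    f    d    b    f    c
      0    1    2    3    4    5    6
  e   1    1    2    3    4    5    6
  f   2    2    1    2    3    4    5
  a   3    3    2    2    3    4    5
Edit distance = dp[3][6] = 5

5


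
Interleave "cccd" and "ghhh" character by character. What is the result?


Interleaving "cccd" and "ghhh":
  Position 0: 'c' from first, 'g' from second => "cg"
  Position 1: 'c' from first, 'h' from second => "ch"
  Position 2: 'c' from first, 'h' from second => "ch"
  Position 3: 'd' from first, 'h' from second => "dh"
Result: cgchchdh

cgchchdh


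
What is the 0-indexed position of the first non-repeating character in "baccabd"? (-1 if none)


Input: baccabd
Character frequencies:
  'a': 2
  'b': 2
  'c': 2
  'd': 1
Scanning left to right for freq == 1:
  Position 0 ('b'): freq=2, skip
  Position 1 ('a'): freq=2, skip
  Position 2 ('c'): freq=2, skip
  Position 3 ('c'): freq=2, skip
  Position 4 ('a'): freq=2, skip
  Position 5 ('b'): freq=2, skip
  Position 6 ('d'): unique! => answer = 6

6


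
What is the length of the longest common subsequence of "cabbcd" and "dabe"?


LCS of "cabbcd" and "dabe"
DP table:
           d    a    b    e
      0    0    0    0    0
  c   0    0    0    0    0
  a   0    0    1    1    1
  b   0    0    1    2    2
  b   0    0    1    2    2
  c   0    0    1    2    2
  d   0    1    1    2    2
LCS length = dp[6][4] = 2

2


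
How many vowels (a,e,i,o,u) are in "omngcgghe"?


Input: omngcgghe
Checking each character:
  'o' at position 0: vowel (running total: 1)
  'm' at position 1: consonant
  'n' at position 2: consonant
  'g' at position 3: consonant
  'c' at position 4: consonant
  'g' at position 5: consonant
  'g' at position 6: consonant
  'h' at position 7: consonant
  'e' at position 8: vowel (running total: 2)
Total vowels: 2

2


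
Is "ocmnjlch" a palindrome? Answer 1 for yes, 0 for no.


Input: ocmnjlch
Reversed: hcljnmco
  Compare pos 0 ('o') with pos 7 ('h'): MISMATCH
  Compare pos 1 ('c') with pos 6 ('c'): match
  Compare pos 2 ('m') with pos 5 ('l'): MISMATCH
  Compare pos 3 ('n') with pos 4 ('j'): MISMATCH
Result: not a palindrome

0


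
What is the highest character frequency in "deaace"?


Input: deaace
Character counts:
  'a': 2
  'c': 1
  'd': 1
  'e': 2
Maximum frequency: 2

2


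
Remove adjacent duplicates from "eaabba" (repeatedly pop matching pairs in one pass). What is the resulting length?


Input: eaabba
Stack-based adjacent duplicate removal:
  Read 'e': push. Stack: e
  Read 'a': push. Stack: ea
  Read 'a': matches stack top 'a' => pop. Stack: e
  Read 'b': push. Stack: eb
  Read 'b': matches stack top 'b' => pop. Stack: e
  Read 'a': push. Stack: ea
Final stack: "ea" (length 2)

2


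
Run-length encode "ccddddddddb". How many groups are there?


Input: ccddddddddb
Scanning for consecutive runs:
  Group 1: 'c' x 2 (positions 0-1)
  Group 2: 'd' x 8 (positions 2-9)
  Group 3: 'b' x 1 (positions 10-10)
Total groups: 3

3


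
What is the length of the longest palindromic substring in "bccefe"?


Input: "bccefe"
Checking substrings for palindromes:
  [3:6] "efe" (len 3) => palindrome
  [1:3] "cc" (len 2) => palindrome
Longest palindromic substring: "efe" with length 3

3


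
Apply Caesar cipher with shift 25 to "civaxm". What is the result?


Caesar cipher: shift "civaxm" by 25
  'c' (pos 2) + 25 = pos 1 = 'b'
  'i' (pos 8) + 25 = pos 7 = 'h'
  'v' (pos 21) + 25 = pos 20 = 'u'
  'a' (pos 0) + 25 = pos 25 = 'z'
  'x' (pos 23) + 25 = pos 22 = 'w'
  'm' (pos 12) + 25 = pos 11 = 'l'
Result: bhuzwl

bhuzwl


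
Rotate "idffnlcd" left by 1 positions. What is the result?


Input: "idffnlcd", rotate left by 1
First 1 characters: "i"
Remaining characters: "dffnlcd"
Concatenate remaining + first: "dffnlcd" + "i" = "dffnlcdi"

dffnlcdi


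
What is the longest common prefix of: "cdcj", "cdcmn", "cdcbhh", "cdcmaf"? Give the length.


Words: cdcj, cdcmn, cdcbhh, cdcmaf
  Position 0: all 'c' => match
  Position 1: all 'd' => match
  Position 2: all 'c' => match
  Position 3: ('j', 'm', 'b', 'm') => mismatch, stop
LCP = "cdc" (length 3)

3


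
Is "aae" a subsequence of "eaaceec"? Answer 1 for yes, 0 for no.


Check if "aae" is a subsequence of "eaaceec"
Greedy scan:
  Position 0 ('e'): no match needed
  Position 1 ('a'): matches sub[0] = 'a'
  Position 2 ('a'): matches sub[1] = 'a'
  Position 3 ('c'): no match needed
  Position 4 ('e'): matches sub[2] = 'e'
  Position 5 ('e'): no match needed
  Position 6 ('c'): no match needed
All 3 characters matched => is a subsequence

1


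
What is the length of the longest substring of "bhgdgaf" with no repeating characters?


Input: "bhgdgaf"
Sliding window (track last position of each char):
  Position 0 ('b'): window [0,0] length 1 -- new best
  Position 1 ('h'): window [0,1] length 2 -- new best
  Position 2 ('g'): window [0,2] length 3 -- new best
  Position 3 ('d'): window [0,3] length 4 -- new best
  Position 4 ('g'): repeat (last at 2), move window start to 3
  Position 4 ('g'): window [3,4] length 2
  Position 5 ('a'): window [3,5] length 3
  Position 6 ('f'): window [3,6] length 4
Longest substring with no repeats: "bhgd" with length 4

4


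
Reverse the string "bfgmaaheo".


Input: bfgmaaheo
Reading characters right to left:
  Position 8: 'o'
  Position 7: 'e'
  Position 6: 'h'
  Position 5: 'a'
  Position 4: 'a'
  Position 3: 'm'
  Position 2: 'g'
  Position 1: 'f'
  Position 0: 'b'
Reversed: oehaamgfb

oehaamgfb


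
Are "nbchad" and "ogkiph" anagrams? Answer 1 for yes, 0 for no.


Strings: "nbchad", "ogkiph"
Sorted first:  abcdhn
Sorted second: ghikop
Differ at position 0: 'a' vs 'g' => not anagrams

0


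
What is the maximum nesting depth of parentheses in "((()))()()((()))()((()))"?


Input: "((()))()()((()))()((()))"
Tracking depth:
  Position 0 '(': depth becomes 1
  Position 1 '(': depth becomes 2
  Position 2 '(': depth becomes 3
  Position 3 ')': depth becomes 2
  Position 4 ')': depth becomes 1
  Position 5 ')': depth becomes 0
  Position 6 '(': depth becomes 1
  Position 7 ')': depth becomes 0
  Position 8 '(': depth becomes 1
  Position 9 ')': depth becomes 0
  Position 10 '(': depth becomes 1
  Position 11 '(': depth becomes 2
  Position 12 '(': depth becomes 3
  Position 13 ')': depth becomes 2
  Position 14 ')': depth becomes 1
  Position 15 ')': depth becomes 0
  Position 16 '(': depth becomes 1
  Position 17 ')': depth becomes 0
  Position 18 '(': depth becomes 1
  Position 19 '(': depth becomes 2
  Position 20 '(': depth becomes 3
  Position 21 ')': depth becomes 2
  Position 22 ')': depth becomes 1
  Position 23 ')': depth becomes 0
Maximum depth reached: 3

3


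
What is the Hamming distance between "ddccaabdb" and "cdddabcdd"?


Comparing "ddccaabdb" and "cdddabcdd" position by position:
  Position 0: 'd' vs 'c' => differ
  Position 1: 'd' vs 'd' => same
  Position 2: 'c' vs 'd' => differ
  Position 3: 'c' vs 'd' => differ
  Position 4: 'a' vs 'a' => same
  Position 5: 'a' vs 'b' => differ
  Position 6: 'b' vs 'c' => differ
  Position 7: 'd' vs 'd' => same
  Position 8: 'b' vs 'd' => differ
Total differences (Hamming distance): 6

6


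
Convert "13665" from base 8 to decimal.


Input: "13665" in base 8
Positional expansion:
  Digit '1' (value 1) x 8^4 = 4096
  Digit '3' (value 3) x 8^3 = 1536
  Digit '6' (value 6) x 8^2 = 384
  Digit '6' (value 6) x 8^1 = 48
  Digit '5' (value 5) x 8^0 = 5
Sum = 6069

6069


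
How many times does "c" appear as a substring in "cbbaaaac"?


Searching for "c" in "cbbaaaac"
Scanning each position:
  Position 0: "c" => MATCH
  Position 1: "b" => no
  Position 2: "b" => no
  Position 3: "a" => no
  Position 4: "a" => no
  Position 5: "a" => no
  Position 6: "a" => no
  Position 7: "c" => MATCH
Total occurrences: 2

2


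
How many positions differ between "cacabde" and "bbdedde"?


Comparing "cacabde" and "bbdedde" position by position:
  Position 0: 'c' vs 'b' => DIFFER
  Position 1: 'a' vs 'b' => DIFFER
  Position 2: 'c' vs 'd' => DIFFER
  Position 3: 'a' vs 'e' => DIFFER
  Position 4: 'b' vs 'd' => DIFFER
  Position 5: 'd' vs 'd' => same
  Position 6: 'e' vs 'e' => same
Positions that differ: 5

5


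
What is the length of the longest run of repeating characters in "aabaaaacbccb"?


Input: "aabaaaacbccb"
Scanning for longest run:
  Position 1 ('a'): continues run of 'a', length=2
  Position 2 ('b'): new char, reset run to 1
  Position 3 ('a'): new char, reset run to 1
  Position 4 ('a'): continues run of 'a', length=2
  Position 5 ('a'): continues run of 'a', length=3
  Position 6 ('a'): continues run of 'a', length=4
  Position 7 ('c'): new char, reset run to 1
  Position 8 ('b'): new char, reset run to 1
  Position 9 ('c'): new char, reset run to 1
  Position 10 ('c'): continues run of 'c', length=2
  Position 11 ('b'): new char, reset run to 1
Longest run: 'a' with length 4

4


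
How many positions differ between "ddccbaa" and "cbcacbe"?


Comparing "ddccbaa" and "cbcacbe" position by position:
  Position 0: 'd' vs 'c' => DIFFER
  Position 1: 'd' vs 'b' => DIFFER
  Position 2: 'c' vs 'c' => same
  Position 3: 'c' vs 'a' => DIFFER
  Position 4: 'b' vs 'c' => DIFFER
  Position 5: 'a' vs 'b' => DIFFER
  Position 6: 'a' vs 'e' => DIFFER
Positions that differ: 6

6


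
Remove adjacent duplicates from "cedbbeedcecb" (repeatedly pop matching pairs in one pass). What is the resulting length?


Input: cedbbeedcecb
Stack-based adjacent duplicate removal:
  Read 'c': push. Stack: c
  Read 'e': push. Stack: ce
  Read 'd': push. Stack: ced
  Read 'b': push. Stack: cedb
  Read 'b': matches stack top 'b' => pop. Stack: ced
  Read 'e': push. Stack: cede
  Read 'e': matches stack top 'e' => pop. Stack: ced
  Read 'd': matches stack top 'd' => pop. Stack: ce
  Read 'c': push. Stack: cec
  Read 'e': push. Stack: cece
  Read 'c': push. Stack: cecec
  Read 'b': push. Stack: cececb
Final stack: "cececb" (length 6)

6


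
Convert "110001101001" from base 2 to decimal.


Input: "110001101001" in base 2
Positional expansion:
  Digit '1' (value 1) x 2^11 = 2048
  Digit '1' (value 1) x 2^10 = 1024
  Digit '0' (value 0) x 2^9 = 0
  Digit '0' (value 0) x 2^8 = 0
  Digit '0' (value 0) x 2^7 = 0
  Digit '1' (value 1) x 2^6 = 64
  Digit '1' (value 1) x 2^5 = 32
  Digit '0' (value 0) x 2^4 = 0
  Digit '1' (value 1) x 2^3 = 8
  Digit '0' (value 0) x 2^2 = 0
  Digit '0' (value 0) x 2^1 = 0
  Digit '1' (value 1) x 2^0 = 1
Sum = 3177

3177


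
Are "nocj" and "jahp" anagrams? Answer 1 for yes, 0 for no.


Strings: "nocj", "jahp"
Sorted first:  cjno
Sorted second: ahjp
Differ at position 0: 'c' vs 'a' => not anagrams

0


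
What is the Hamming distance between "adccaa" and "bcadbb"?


Comparing "adccaa" and "bcadbb" position by position:
  Position 0: 'a' vs 'b' => differ
  Position 1: 'd' vs 'c' => differ
  Position 2: 'c' vs 'a' => differ
  Position 3: 'c' vs 'd' => differ
  Position 4: 'a' vs 'b' => differ
  Position 5: 'a' vs 'b' => differ
Total differences (Hamming distance): 6

6


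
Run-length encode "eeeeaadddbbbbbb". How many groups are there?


Input: eeeeaadddbbbbbb
Scanning for consecutive runs:
  Group 1: 'e' x 4 (positions 0-3)
  Group 2: 'a' x 2 (positions 4-5)
  Group 3: 'd' x 3 (positions 6-8)
  Group 4: 'b' x 6 (positions 9-14)
Total groups: 4

4


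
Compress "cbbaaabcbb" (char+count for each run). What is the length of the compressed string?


Input: cbbaaabcbb
Runs:
  'c' x 1 => "c1"
  'b' x 2 => "b2"
  'a' x 3 => "a3"
  'b' x 1 => "b1"
  'c' x 1 => "c1"
  'b' x 2 => "b2"
Compressed: "c1b2a3b1c1b2"
Compressed length: 12

12


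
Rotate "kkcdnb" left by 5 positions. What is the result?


Input: "kkcdnb", rotate left by 5
First 5 characters: "kkcdn"
Remaining characters: "b"
Concatenate remaining + first: "b" + "kkcdn" = "bkkcdn"

bkkcdn


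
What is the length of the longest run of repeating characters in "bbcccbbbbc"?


Input: "bbcccbbbbc"
Scanning for longest run:
  Position 1 ('b'): continues run of 'b', length=2
  Position 2 ('c'): new char, reset run to 1
  Position 3 ('c'): continues run of 'c', length=2
  Position 4 ('c'): continues run of 'c', length=3
  Position 5 ('b'): new char, reset run to 1
  Position 6 ('b'): continues run of 'b', length=2
  Position 7 ('b'): continues run of 'b', length=3
  Position 8 ('b'): continues run of 'b', length=4
  Position 9 ('c'): new char, reset run to 1
Longest run: 'b' with length 4

4


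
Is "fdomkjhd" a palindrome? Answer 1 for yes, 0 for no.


Input: fdomkjhd
Reversed: dhjkmodf
  Compare pos 0 ('f') with pos 7 ('d'): MISMATCH
  Compare pos 1 ('d') with pos 6 ('h'): MISMATCH
  Compare pos 2 ('o') with pos 5 ('j'): MISMATCH
  Compare pos 3 ('m') with pos 4 ('k'): MISMATCH
Result: not a palindrome

0


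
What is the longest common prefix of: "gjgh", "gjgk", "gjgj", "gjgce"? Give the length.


Words: gjgh, gjgk, gjgj, gjgce
  Position 0: all 'g' => match
  Position 1: all 'j' => match
  Position 2: all 'g' => match
  Position 3: ('h', 'k', 'j', 'c') => mismatch, stop
LCP = "gjg" (length 3)

3


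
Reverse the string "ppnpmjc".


Input: ppnpmjc
Reading characters right to left:
  Position 6: 'c'
  Position 5: 'j'
  Position 4: 'm'
  Position 3: 'p'
  Position 2: 'n'
  Position 1: 'p'
  Position 0: 'p'
Reversed: cjmpnpp

cjmpnpp


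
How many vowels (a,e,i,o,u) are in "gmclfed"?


Input: gmclfed
Checking each character:
  'g' at position 0: consonant
  'm' at position 1: consonant
  'c' at position 2: consonant
  'l' at position 3: consonant
  'f' at position 4: consonant
  'e' at position 5: vowel (running total: 1)
  'd' at position 6: consonant
Total vowels: 1

1


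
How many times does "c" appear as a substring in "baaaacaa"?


Searching for "c" in "baaaacaa"
Scanning each position:
  Position 0: "b" => no
  Position 1: "a" => no
  Position 2: "a" => no
  Position 3: "a" => no
  Position 4: "a" => no
  Position 5: "c" => MATCH
  Position 6: "a" => no
  Position 7: "a" => no
Total occurrences: 1

1


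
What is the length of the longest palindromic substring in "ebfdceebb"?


Input: "ebfdceebb"
Checking substrings for palindromes:
  [5:7] "ee" (len 2) => palindrome
  [7:9] "bb" (len 2) => palindrome
Longest palindromic substring: "ee" with length 2

2


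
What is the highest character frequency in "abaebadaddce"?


Input: abaebadaddce
Character counts:
  'a': 4
  'b': 2
  'c': 1
  'd': 3
  'e': 2
Maximum frequency: 4

4


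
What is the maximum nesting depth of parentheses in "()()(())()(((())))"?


Input: "()()(())()(((())))"
Tracking depth:
  Position 0 '(': depth becomes 1
  Position 1 ')': depth becomes 0
  Position 2 '(': depth becomes 1
  Position 3 ')': depth becomes 0
  Position 4 '(': depth becomes 1
  Position 5 '(': depth becomes 2
  Position 6 ')': depth becomes 1
  Position 7 ')': depth becomes 0
  Position 8 '(': depth becomes 1
  Position 9 ')': depth becomes 0
  Position 10 '(': depth becomes 1
  Position 11 '(': depth becomes 2
  Position 12 '(': depth becomes 3
  Position 13 '(': depth becomes 4
  Position 14 ')': depth becomes 3
  Position 15 ')': depth becomes 2
  Position 16 ')': depth becomes 1
  Position 17 ')': depth becomes 0
Maximum depth reached: 4

4


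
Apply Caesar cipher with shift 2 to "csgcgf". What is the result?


Caesar cipher: shift "csgcgf" by 2
  'c' (pos 2) + 2 = pos 4 = 'e'
  's' (pos 18) + 2 = pos 20 = 'u'
  'g' (pos 6) + 2 = pos 8 = 'i'
  'c' (pos 2) + 2 = pos 4 = 'e'
  'g' (pos 6) + 2 = pos 8 = 'i'
  'f' (pos 5) + 2 = pos 7 = 'h'
Result: euieih

euieih


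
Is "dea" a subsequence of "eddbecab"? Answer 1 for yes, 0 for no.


Check if "dea" is a subsequence of "eddbecab"
Greedy scan:
  Position 0 ('e'): no match needed
  Position 1 ('d'): matches sub[0] = 'd'
  Position 2 ('d'): no match needed
  Position 3 ('b'): no match needed
  Position 4 ('e'): matches sub[1] = 'e'
  Position 5 ('c'): no match needed
  Position 6 ('a'): matches sub[2] = 'a'
  Position 7 ('b'): no match needed
All 3 characters matched => is a subsequence

1


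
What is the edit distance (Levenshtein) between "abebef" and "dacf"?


Computing edit distance: "abebef" -> "dacf"
DP table:
           d    a    c    f
      0    1    2    3    4
  a   1    1    1    2    3
  b   2    2    2    2    3
  e   3    3    3    3    3
  b   4    4    4    4    4
  e   5    5    5    5    5
  f   6    6    6    6    5
Edit distance = dp[6][4] = 5

5


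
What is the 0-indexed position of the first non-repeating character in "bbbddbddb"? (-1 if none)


Input: bbbddbddb
Character frequencies:
  'b': 5
  'd': 4
Scanning left to right for freq == 1:
  Position 0 ('b'): freq=5, skip
  Position 1 ('b'): freq=5, skip
  Position 2 ('b'): freq=5, skip
  Position 3 ('d'): freq=4, skip
  Position 4 ('d'): freq=4, skip
  Position 5 ('b'): freq=5, skip
  Position 6 ('d'): freq=4, skip
  Position 7 ('d'): freq=4, skip
  Position 8 ('b'): freq=5, skip
  No unique character found => answer = -1

-1


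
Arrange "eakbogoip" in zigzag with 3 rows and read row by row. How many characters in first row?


Zigzag "eakbogoip" into 3 rows:
Placing characters:
  'e' => row 0
  'a' => row 1
  'k' => row 2
  'b' => row 1
  'o' => row 0
  'g' => row 1
  'o' => row 2
  'i' => row 1
  'p' => row 0
Rows:
  Row 0: "eop"
  Row 1: "abgi"
  Row 2: "ko"
First row length: 3

3


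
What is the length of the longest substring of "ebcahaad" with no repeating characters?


Input: "ebcahaad"
Sliding window (track last position of each char):
  Position 0 ('e'): window [0,0] length 1 -- new best
  Position 1 ('b'): window [0,1] length 2 -- new best
  Position 2 ('c'): window [0,2] length 3 -- new best
  Position 3 ('a'): window [0,3] length 4 -- new best
  Position 4 ('h'): window [0,4] length 5 -- new best
  Position 5 ('a'): repeat (last at 3), move window start to 4
  Position 5 ('a'): window [4,5] length 2
  Position 6 ('a'): repeat (last at 5), move window start to 6
  Position 6 ('a'): window [6,6] length 1
  Position 7 ('d'): window [6,7] length 2
Longest substring with no repeats: "ebcah" with length 5

5


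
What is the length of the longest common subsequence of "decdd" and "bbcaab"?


LCS of "decdd" and "bbcaab"
DP table:
           b    b    c    a    a    b
      0    0    0    0    0    0    0
  d   0    0    0    0    0    0    0
  e   0    0    0    0    0    0    0
  c   0    0    0    1    1    1    1
  d   0    0    0    1    1    1    1
  d   0    0    0    1    1    1    1
LCS length = dp[5][6] = 1

1


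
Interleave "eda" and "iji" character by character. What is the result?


Interleaving "eda" and "iji":
  Position 0: 'e' from first, 'i' from second => "ei"
  Position 1: 'd' from first, 'j' from second => "dj"
  Position 2: 'a' from first, 'i' from second => "ai"
Result: eidjai

eidjai


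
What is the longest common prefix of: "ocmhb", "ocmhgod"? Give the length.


Words: ocmhb, ocmhgod
  Position 0: all 'o' => match
  Position 1: all 'c' => match
  Position 2: all 'm' => match
  Position 3: all 'h' => match
  Position 4: ('b', 'g') => mismatch, stop
LCP = "ocmh" (length 4)

4


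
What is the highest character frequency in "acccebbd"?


Input: acccebbd
Character counts:
  'a': 1
  'b': 2
  'c': 3
  'd': 1
  'e': 1
Maximum frequency: 3

3


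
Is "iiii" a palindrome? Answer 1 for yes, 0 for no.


Input: iiii
Reversed: iiii
  Compare pos 0 ('i') with pos 3 ('i'): match
  Compare pos 1 ('i') with pos 2 ('i'): match
Result: palindrome

1


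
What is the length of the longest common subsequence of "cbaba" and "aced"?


LCS of "cbaba" and "aced"
DP table:
           a    c    e    d
      0    0    0    0    0
  c   0    0    1    1    1
  b   0    0    1    1    1
  a   0    1    1    1    1
  b   0    1    1    1    1
  a   0    1    1    1    1
LCS length = dp[5][4] = 1

1


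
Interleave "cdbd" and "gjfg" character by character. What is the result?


Interleaving "cdbd" and "gjfg":
  Position 0: 'c' from first, 'g' from second => "cg"
  Position 1: 'd' from first, 'j' from second => "dj"
  Position 2: 'b' from first, 'f' from second => "bf"
  Position 3: 'd' from first, 'g' from second => "dg"
Result: cgdjbfdg

cgdjbfdg


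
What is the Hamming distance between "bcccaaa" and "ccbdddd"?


Comparing "bcccaaa" and "ccbdddd" position by position:
  Position 0: 'b' vs 'c' => differ
  Position 1: 'c' vs 'c' => same
  Position 2: 'c' vs 'b' => differ
  Position 3: 'c' vs 'd' => differ
  Position 4: 'a' vs 'd' => differ
  Position 5: 'a' vs 'd' => differ
  Position 6: 'a' vs 'd' => differ
Total differences (Hamming distance): 6

6


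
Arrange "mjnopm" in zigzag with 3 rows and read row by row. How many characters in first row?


Zigzag "mjnopm" into 3 rows:
Placing characters:
  'm' => row 0
  'j' => row 1
  'n' => row 2
  'o' => row 1
  'p' => row 0
  'm' => row 1
Rows:
  Row 0: "mp"
  Row 1: "jom"
  Row 2: "n"
First row length: 2

2


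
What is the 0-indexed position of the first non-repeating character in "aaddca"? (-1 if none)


Input: aaddca
Character frequencies:
  'a': 3
  'c': 1
  'd': 2
Scanning left to right for freq == 1:
  Position 0 ('a'): freq=3, skip
  Position 1 ('a'): freq=3, skip
  Position 2 ('d'): freq=2, skip
  Position 3 ('d'): freq=2, skip
  Position 4 ('c'): unique! => answer = 4

4


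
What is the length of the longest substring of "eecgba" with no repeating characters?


Input: "eecgba"
Sliding window (track last position of each char):
  Position 0 ('e'): window [0,0] length 1 -- new best
  Position 1 ('e'): repeat (last at 0), move window start to 1
  Position 1 ('e'): window [1,1] length 1
  Position 2 ('c'): window [1,2] length 2 -- new best
  Position 3 ('g'): window [1,3] length 3 -- new best
  Position 4 ('b'): window [1,4] length 4 -- new best
  Position 5 ('a'): window [1,5] length 5 -- new best
Longest substring with no repeats: "ecgba" with length 5

5


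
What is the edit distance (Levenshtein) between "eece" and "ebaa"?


Computing edit distance: "eece" -> "ebaa"
DP table:
           e    b    a    a
      0    1    2    3    4
  e   1    0    1    2    3
  e   2    1    1    2    3
  c   3    2    2    2    3
  e   4    3    3    3    3
Edit distance = dp[4][4] = 3

3


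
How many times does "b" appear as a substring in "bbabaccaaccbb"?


Searching for "b" in "bbabaccaaccbb"
Scanning each position:
  Position 0: "b" => MATCH
  Position 1: "b" => MATCH
  Position 2: "a" => no
  Position 3: "b" => MATCH
  Position 4: "a" => no
  Position 5: "c" => no
  Position 6: "c" => no
  Position 7: "a" => no
  Position 8: "a" => no
  Position 9: "c" => no
  Position 10: "c" => no
  Position 11: "b" => MATCH
  Position 12: "b" => MATCH
Total occurrences: 5

5


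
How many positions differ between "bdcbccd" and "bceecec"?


Comparing "bdcbccd" and "bceecec" position by position:
  Position 0: 'b' vs 'b' => same
  Position 1: 'd' vs 'c' => DIFFER
  Position 2: 'c' vs 'e' => DIFFER
  Position 3: 'b' vs 'e' => DIFFER
  Position 4: 'c' vs 'c' => same
  Position 5: 'c' vs 'e' => DIFFER
  Position 6: 'd' vs 'c' => DIFFER
Positions that differ: 5

5


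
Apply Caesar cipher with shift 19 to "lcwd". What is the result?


Caesar cipher: shift "lcwd" by 19
  'l' (pos 11) + 19 = pos 4 = 'e'
  'c' (pos 2) + 19 = pos 21 = 'v'
  'w' (pos 22) + 19 = pos 15 = 'p'
  'd' (pos 3) + 19 = pos 22 = 'w'
Result: evpw

evpw


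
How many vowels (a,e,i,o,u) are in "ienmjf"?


Input: ienmjf
Checking each character:
  'i' at position 0: vowel (running total: 1)
  'e' at position 1: vowel (running total: 2)
  'n' at position 2: consonant
  'm' at position 3: consonant
  'j' at position 4: consonant
  'f' at position 5: consonant
Total vowels: 2

2


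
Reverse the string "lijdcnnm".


Input: lijdcnnm
Reading characters right to left:
  Position 7: 'm'
  Position 6: 'n'
  Position 5: 'n'
  Position 4: 'c'
  Position 3: 'd'
  Position 2: 'j'
  Position 1: 'i'
  Position 0: 'l'
Reversed: mnncdjil

mnncdjil


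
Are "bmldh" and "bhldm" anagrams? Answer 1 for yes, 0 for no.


Strings: "bmldh", "bhldm"
Sorted first:  bdhlm
Sorted second: bdhlm
Sorted forms match => anagrams

1


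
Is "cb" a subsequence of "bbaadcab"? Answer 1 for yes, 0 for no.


Check if "cb" is a subsequence of "bbaadcab"
Greedy scan:
  Position 0 ('b'): no match needed
  Position 1 ('b'): no match needed
  Position 2 ('a'): no match needed
  Position 3 ('a'): no match needed
  Position 4 ('d'): no match needed
  Position 5 ('c'): matches sub[0] = 'c'
  Position 6 ('a'): no match needed
  Position 7 ('b'): matches sub[1] = 'b'
All 2 characters matched => is a subsequence

1


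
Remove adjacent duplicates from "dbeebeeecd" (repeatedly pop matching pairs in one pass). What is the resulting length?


Input: dbeebeeecd
Stack-based adjacent duplicate removal:
  Read 'd': push. Stack: d
  Read 'b': push. Stack: db
  Read 'e': push. Stack: dbe
  Read 'e': matches stack top 'e' => pop. Stack: db
  Read 'b': matches stack top 'b' => pop. Stack: d
  Read 'e': push. Stack: de
  Read 'e': matches stack top 'e' => pop. Stack: d
  Read 'e': push. Stack: de
  Read 'c': push. Stack: dec
  Read 'd': push. Stack: decd
Final stack: "decd" (length 4)

4


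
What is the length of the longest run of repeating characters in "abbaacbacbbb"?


Input: "abbaacbacbbb"
Scanning for longest run:
  Position 1 ('b'): new char, reset run to 1
  Position 2 ('b'): continues run of 'b', length=2
  Position 3 ('a'): new char, reset run to 1
  Position 4 ('a'): continues run of 'a', length=2
  Position 5 ('c'): new char, reset run to 1
  Position 6 ('b'): new char, reset run to 1
  Position 7 ('a'): new char, reset run to 1
  Position 8 ('c'): new char, reset run to 1
  Position 9 ('b'): new char, reset run to 1
  Position 10 ('b'): continues run of 'b', length=2
  Position 11 ('b'): continues run of 'b', length=3
Longest run: 'b' with length 3

3


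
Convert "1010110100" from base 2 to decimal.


Input: "1010110100" in base 2
Positional expansion:
  Digit '1' (value 1) x 2^9 = 512
  Digit '0' (value 0) x 2^8 = 0
  Digit '1' (value 1) x 2^7 = 128
  Digit '0' (value 0) x 2^6 = 0
  Digit '1' (value 1) x 2^5 = 32
  Digit '1' (value 1) x 2^4 = 16
  Digit '0' (value 0) x 2^3 = 0
  Digit '1' (value 1) x 2^2 = 4
  Digit '0' (value 0) x 2^1 = 0
  Digit '0' (value 0) x 2^0 = 0
Sum = 692

692


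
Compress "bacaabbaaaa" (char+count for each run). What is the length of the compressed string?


Input: bacaabbaaaa
Runs:
  'b' x 1 => "b1"
  'a' x 1 => "a1"
  'c' x 1 => "c1"
  'a' x 2 => "a2"
  'b' x 2 => "b2"
  'a' x 4 => "a4"
Compressed: "b1a1c1a2b2a4"
Compressed length: 12

12


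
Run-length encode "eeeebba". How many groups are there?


Input: eeeebba
Scanning for consecutive runs:
  Group 1: 'e' x 4 (positions 0-3)
  Group 2: 'b' x 2 (positions 4-5)
  Group 3: 'a' x 1 (positions 6-6)
Total groups: 3

3


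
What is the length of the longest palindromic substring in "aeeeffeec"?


Input: "aeeeffeec"
Checking substrings for palindromes:
  [2:8] "eeffee" (len 6) => palindrome
  [3:7] "effe" (len 4) => palindrome
  [1:4] "eee" (len 3) => palindrome
  [1:3] "ee" (len 2) => palindrome
  [2:4] "ee" (len 2) => palindrome
  [4:6] "ff" (len 2) => palindrome
Longest palindromic substring: "eeffee" with length 6

6


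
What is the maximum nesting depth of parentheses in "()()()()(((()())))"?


Input: "()()()()(((()())))"
Tracking depth:
  Position 0 '(': depth becomes 1
  Position 1 ')': depth becomes 0
  Position 2 '(': depth becomes 1
  Position 3 ')': depth becomes 0
  Position 4 '(': depth becomes 1
  Position 5 ')': depth becomes 0
  Position 6 '(': depth becomes 1
  Position 7 ')': depth becomes 0
  Position 8 '(': depth becomes 1
  Position 9 '(': depth becomes 2
  Position 10 '(': depth becomes 3
  Position 11 '(': depth becomes 4
  Position 12 ')': depth becomes 3
  Position 13 '(': depth becomes 4
  Position 14 ')': depth becomes 3
  Position 15 ')': depth becomes 2
  Position 16 ')': depth becomes 1
  Position 17 ')': depth becomes 0
Maximum depth reached: 4

4


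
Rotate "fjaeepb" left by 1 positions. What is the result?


Input: "fjaeepb", rotate left by 1
First 1 characters: "f"
Remaining characters: "jaeepb"
Concatenate remaining + first: "jaeepb" + "f" = "jaeepbf"

jaeepbf


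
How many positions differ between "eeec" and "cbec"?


Comparing "eeec" and "cbec" position by position:
  Position 0: 'e' vs 'c' => DIFFER
  Position 1: 'e' vs 'b' => DIFFER
  Position 2: 'e' vs 'e' => same
  Position 3: 'c' vs 'c' => same
Positions that differ: 2

2


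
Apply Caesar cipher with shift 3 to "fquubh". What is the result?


Caesar cipher: shift "fquubh" by 3
  'f' (pos 5) + 3 = pos 8 = 'i'
  'q' (pos 16) + 3 = pos 19 = 't'
  'u' (pos 20) + 3 = pos 23 = 'x'
  'u' (pos 20) + 3 = pos 23 = 'x'
  'b' (pos 1) + 3 = pos 4 = 'e'
  'h' (pos 7) + 3 = pos 10 = 'k'
Result: itxxek

itxxek


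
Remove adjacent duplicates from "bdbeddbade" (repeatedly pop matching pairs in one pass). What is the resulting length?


Input: bdbeddbade
Stack-based adjacent duplicate removal:
  Read 'b': push. Stack: b
  Read 'd': push. Stack: bd
  Read 'b': push. Stack: bdb
  Read 'e': push. Stack: bdbe
  Read 'd': push. Stack: bdbed
  Read 'd': matches stack top 'd' => pop. Stack: bdbe
  Read 'b': push. Stack: bdbeb
  Read 'a': push. Stack: bdbeba
  Read 'd': push. Stack: bdbebad
  Read 'e': push. Stack: bdbebade
Final stack: "bdbebade" (length 8)

8


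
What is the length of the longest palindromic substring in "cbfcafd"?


Input: "cbfcafd"
Checking substrings for palindromes:
  No multi-char palindromic substrings found
Longest palindromic substring: "c" with length 1

1


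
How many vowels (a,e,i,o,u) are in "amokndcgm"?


Input: amokndcgm
Checking each character:
  'a' at position 0: vowel (running total: 1)
  'm' at position 1: consonant
  'o' at position 2: vowel (running total: 2)
  'k' at position 3: consonant
  'n' at position 4: consonant
  'd' at position 5: consonant
  'c' at position 6: consonant
  'g' at position 7: consonant
  'm' at position 8: consonant
Total vowels: 2

2


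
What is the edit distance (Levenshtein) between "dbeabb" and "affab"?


Computing edit distance: "dbeabb" -> "affab"
DP table:
           a    f    f    a    b
      0    1    2    3    4    5
  d   1    1    2    3    4    5
  b   2    2    2    3    4    4
  e   3    3    3    3    4    5
  a   4    3    4    4    3    4
  b   5    4    4    5    4    3
  b   6    5    5    5    5    4
Edit distance = dp[6][5] = 4

4


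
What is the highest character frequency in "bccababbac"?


Input: bccababbac
Character counts:
  'a': 3
  'b': 4
  'c': 3
Maximum frequency: 4

4


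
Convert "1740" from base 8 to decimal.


Input: "1740" in base 8
Positional expansion:
  Digit '1' (value 1) x 8^3 = 512
  Digit '7' (value 7) x 8^2 = 448
  Digit '4' (value 4) x 8^1 = 32
  Digit '0' (value 0) x 8^0 = 0
Sum = 992

992


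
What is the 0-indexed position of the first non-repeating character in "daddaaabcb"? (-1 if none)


Input: daddaaabcb
Character frequencies:
  'a': 4
  'b': 2
  'c': 1
  'd': 3
Scanning left to right for freq == 1:
  Position 0 ('d'): freq=3, skip
  Position 1 ('a'): freq=4, skip
  Position 2 ('d'): freq=3, skip
  Position 3 ('d'): freq=3, skip
  Position 4 ('a'): freq=4, skip
  Position 5 ('a'): freq=4, skip
  Position 6 ('a'): freq=4, skip
  Position 7 ('b'): freq=2, skip
  Position 8 ('c'): unique! => answer = 8

8


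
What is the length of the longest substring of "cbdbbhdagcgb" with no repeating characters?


Input: "cbdbbhdagcgb"
Sliding window (track last position of each char):
  Position 0 ('c'): window [0,0] length 1 -- new best
  Position 1 ('b'): window [0,1] length 2 -- new best
  Position 2 ('d'): window [0,2] length 3 -- new best
  Position 3 ('b'): repeat (last at 1), move window start to 2
  Position 3 ('b'): window [2,3] length 2
  Position 4 ('b'): repeat (last at 3), move window start to 4
  Position 4 ('b'): window [4,4] length 1
  Position 5 ('h'): window [4,5] length 2
  Position 6 ('d'): window [4,6] length 3
  Position 7 ('a'): window [4,7] length 4 -- new best
  Position 8 ('g'): window [4,8] length 5 -- new best
  Position 9 ('c'): window [4,9] length 6 -- new best
  Position 10 ('g'): repeat (last at 8), move window start to 9
  Position 10 ('g'): window [9,10] length 2
  Position 11 ('b'): window [9,11] length 3
Longest substring with no repeats: "bhdagc" with length 6

6


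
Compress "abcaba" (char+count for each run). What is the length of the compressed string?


Input: abcaba
Runs:
  'a' x 1 => "a1"
  'b' x 1 => "b1"
  'c' x 1 => "c1"
  'a' x 1 => "a1"
  'b' x 1 => "b1"
  'a' x 1 => "a1"
Compressed: "a1b1c1a1b1a1"
Compressed length: 12

12


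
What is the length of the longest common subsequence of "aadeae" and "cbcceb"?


LCS of "aadeae" and "cbcceb"
DP table:
           c    b    c    c    e    b
      0    0    0    0    0    0    0
  a   0    0    0    0    0    0    0
  a   0    0    0    0    0    0    0
  d   0    0    0    0    0    0    0
  e   0    0    0    0    0    1    1
  a   0    0    0    0    0    1    1
  e   0    0    0    0    0    1    1
LCS length = dp[6][6] = 1

1


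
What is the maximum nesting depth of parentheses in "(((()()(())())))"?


Input: "(((()()(())())))"
Tracking depth:
  Position 0 '(': depth becomes 1
  Position 1 '(': depth becomes 2
  Position 2 '(': depth becomes 3
  Position 3 '(': depth becomes 4
  Position 4 ')': depth becomes 3
  Position 5 '(': depth becomes 4
  Position 6 ')': depth becomes 3
  Position 7 '(': depth becomes 4
  Position 8 '(': depth becomes 5
  Position 9 ')': depth becomes 4
  Position 10 ')': depth becomes 3
  Position 11 '(': depth becomes 4
  Position 12 ')': depth becomes 3
  Position 13 ')': depth becomes 2
  Position 14 ')': depth becomes 1
  Position 15 ')': depth becomes 0
Maximum depth reached: 5

5
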